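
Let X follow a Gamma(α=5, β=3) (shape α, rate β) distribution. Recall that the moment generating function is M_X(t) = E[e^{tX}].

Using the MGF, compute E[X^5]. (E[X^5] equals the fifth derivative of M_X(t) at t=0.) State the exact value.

E[X^5] = D^5[M](0) = 560/9

M_X(t) = 243/(3 - t)^5
D^5[M](t) = 3674160/(t^10 - 30*t^9 + 405*t^8 - 3240*t^7 + 17010*t^6 - 61236*t^5 + 153090*t^4 - 262440*t^3 + 295245*t^2 - 196830*t + 59049)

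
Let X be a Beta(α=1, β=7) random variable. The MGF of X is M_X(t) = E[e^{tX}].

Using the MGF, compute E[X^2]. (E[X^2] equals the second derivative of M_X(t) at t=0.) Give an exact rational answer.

E[X^2] = M′′(0) = 1/36

M_X(t) = ₁F₁(1; 8; t)
M′(t) = ₁F₁(2; 9; t)/8
M′′(t) = ₁F₁(3; 10; t)/36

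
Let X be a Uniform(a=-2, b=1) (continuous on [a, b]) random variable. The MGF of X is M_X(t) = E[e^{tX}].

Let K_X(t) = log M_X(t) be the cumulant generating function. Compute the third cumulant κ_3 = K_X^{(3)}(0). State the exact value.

M_X(t) = (e^(t) - e^(-2*t))/(3*t)
K_X(t) = log M_X(t) = -log(t) + log(e^(t) - e^(-2*t)) - log(3)
D^3[K](t) = (27*t^3*e^(6*t) + 27*t^3*e^(3*t) - 2*e^(9*t) + 6*e^(6*t) - 6*e^(3*t) + 2)/(t^3*e^(9*t) - 3*t^3*e^(6*t) + 3*t^3*e^(3*t) - t^3)

κ_3 = D^3[K](0) = 0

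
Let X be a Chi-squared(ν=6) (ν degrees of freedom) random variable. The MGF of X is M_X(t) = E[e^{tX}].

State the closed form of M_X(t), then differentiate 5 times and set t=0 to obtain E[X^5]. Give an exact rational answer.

E[X^5] = D^5[M](0) = 80640

M_X(t) = (1 - 2*t)^(-3)
D^5[M](t) = 80640/(256*t^8 - 1024*t^7 + 1792*t^6 - 1792*t^5 + 1120*t^4 - 448*t^3 + 112*t^2 - 16*t + 1)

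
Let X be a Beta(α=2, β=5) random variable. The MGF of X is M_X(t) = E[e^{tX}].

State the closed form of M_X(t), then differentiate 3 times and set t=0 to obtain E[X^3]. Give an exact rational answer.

M_X(t) = ₁F₁(2; 7; t)
M^(3)(t) = ₁F₁(5; 10; t)/21

E[X^3] = M^(3)(0) = 1/21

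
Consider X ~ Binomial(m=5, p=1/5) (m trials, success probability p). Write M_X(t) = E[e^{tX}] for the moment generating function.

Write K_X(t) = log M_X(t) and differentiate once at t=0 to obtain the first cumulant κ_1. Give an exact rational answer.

M_X(t) = (e^(t)/5 + 4/5)^5
K_X(t) = log M_X(t) = 5*log(e^(t)/5 + 4/5)
K′(t) = 5*e^(t)/(e^(t) + 4)

κ_1 = K′(0) = 1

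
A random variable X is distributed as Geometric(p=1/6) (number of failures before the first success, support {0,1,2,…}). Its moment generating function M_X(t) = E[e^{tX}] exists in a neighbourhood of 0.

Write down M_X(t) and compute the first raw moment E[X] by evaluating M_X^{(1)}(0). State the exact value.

E[X] = dM/dt |_{t=0} = 5

M_X(t) = 1/(6*(1 - 5*e^(t)/6))
dM/dt = 5*e^(t)/(25*e^(2*t) - 60*e^(t) + 36)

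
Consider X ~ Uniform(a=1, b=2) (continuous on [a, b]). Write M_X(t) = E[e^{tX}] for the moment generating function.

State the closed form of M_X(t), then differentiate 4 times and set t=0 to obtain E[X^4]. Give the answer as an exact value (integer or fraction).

M_X(t) = (e^(2*t) - e^(t))/t
dM/dt = (2*t*e^(2*t) - t*e^(t) - e^(2*t) + e^(t))/t^2
d^2M/dt^2 = (4*t^2*e^(2*t) - t^2*e^(t) - 4*t*e^(2*t) + 2*t*e^(t) + 2*e^(2*t) - 2*e^(t))/t^3
d^3M/dt^3 = (8*t^3*e^(2*t) - t^3*e^(t) - 12*t^2*e^(2*t) + 3*t^2*e^(t) + 12*t*e^(2*t) - 6*t*e^(t) - 6*e^(2*t) + 6*e^(t))/t^4
d^4M/dt^4 = (16*t^4*e^(2*t) - t^4*e^(t) - 32*t^3*e^(2*t) + 4*t^3*e^(t) + 48*t^2*e^(2*t) - 12*t^2*e^(t) - 48*t*e^(2*t) + 24*t*e^(t) + 24*e^(2*t) - 24*e^(t))/t^5

E[X^4] = d^4M/dt^4 |_{t=0} = 31/5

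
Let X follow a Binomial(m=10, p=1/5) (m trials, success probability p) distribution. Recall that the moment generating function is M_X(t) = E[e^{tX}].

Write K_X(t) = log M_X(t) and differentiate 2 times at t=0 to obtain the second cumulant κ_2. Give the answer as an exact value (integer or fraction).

κ_2 = d^2K/dt^2 |_{t=0} = 8/5

M_X(t) = (e^(t)/5 + 4/5)^10
K_X(t) = log M_X(t) = 10*log(e^(t)/5 + 4/5)
dK/dt = 10*e^(t)/(e^(t) + 4)
d^2K/dt^2 = 40*e^(t)/(e^(2*t) + 8*e^(t) + 16)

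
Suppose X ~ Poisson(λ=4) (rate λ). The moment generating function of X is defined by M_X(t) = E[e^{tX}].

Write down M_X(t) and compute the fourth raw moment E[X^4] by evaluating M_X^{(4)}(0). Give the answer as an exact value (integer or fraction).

E[X^4] = d^4M/dt^4 |_{t=0} = 756

M_X(t) = e^(4*e^(t) - 4)
dM/dt = 4*e^(-4)*e^(t)*e^(4*e^(t))
d^2M/dt^2 = (16*e^(2*t)*e^(4*e^(t)) + 4*e^(t)*e^(4*e^(t)))*e^(-4)
d^3M/dt^3 = (64*e^(3*t)*e^(4*e^(t)) + 48*e^(2*t)*e^(4*e^(t)) + 4*e^(t)*e^(4*e^(t)))*e^(-4)
d^4M/dt^4 = (256*e^(4*t)*e^(4*e^(t)) + 384*e^(3*t)*e^(4*e^(t)) + 112*e^(2*t)*e^(4*e^(t)) + 4*e^(t)*e^(4*e^(t)))*e^(-4)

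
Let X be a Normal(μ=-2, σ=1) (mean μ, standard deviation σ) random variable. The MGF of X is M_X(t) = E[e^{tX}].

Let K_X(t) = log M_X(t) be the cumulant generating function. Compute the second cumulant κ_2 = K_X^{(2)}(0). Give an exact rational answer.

κ_2 = K′′(0) = 1

M_X(t) = e^(t^2/2 - 2*t)
K_X(t) = log M_X(t) = t^2/2 - 2*t
K′(t) = t - 2
K′′(t) = 1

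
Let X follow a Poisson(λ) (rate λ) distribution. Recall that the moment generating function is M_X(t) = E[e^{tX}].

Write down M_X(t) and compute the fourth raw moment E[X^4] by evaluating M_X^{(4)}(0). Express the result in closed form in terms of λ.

E[X^4] = M′′′′(0) = λ*(λ^3 + 6*λ^2 + 7*λ + 1)

M_X(t) = e^(λ*(e^(t) - 1))
M′(t) = λ*e^(-λ)*e^(t)*e^(λ*e^(t))
M′′(t) = (λ^2*e^(2*t)*e^(λ*e^(t)) + λ*e^(t)*e^(λ*e^(t)))*e^(-λ)
M′′′(t) = (λ^3*e^(3*t)*e^(λ*e^(t)) + 3*λ^2*e^(2*t)*e^(λ*e^(t)) + λ*e^(t)*e^(λ*e^(t)))*e^(-λ)
M′′′′(t) = (λ^4*e^(4*t)*e^(λ*e^(t)) + 6*λ^3*e^(3*t)*e^(λ*e^(t)) + 7*λ^2*e^(2*t)*e^(λ*e^(t)) + λ*e^(t)*e^(λ*e^(t)))*e^(-λ)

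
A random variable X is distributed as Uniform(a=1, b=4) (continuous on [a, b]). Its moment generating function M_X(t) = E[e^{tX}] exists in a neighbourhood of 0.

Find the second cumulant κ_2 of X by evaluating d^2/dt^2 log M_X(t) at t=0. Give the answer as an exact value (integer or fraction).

κ_2 = K′′(0) = 3/4

M_X(t) = (e^(4*t) - e^(t))/(3*t)
K_X(t) = log M_X(t) = -log(t) + log(e^(4*t) - e^(t)) - log(3)
K′(t) = (4*t*e^(3*t) - t - e^(3*t) + 1)/(t*e^(3*t) - t)
K′′(t) = (-9*t^2*e^(3*t) + e^(6*t) - 2*e^(3*t) + 1)/(t^2*e^(6*t) - 2*t^2*e^(3*t) + t^2)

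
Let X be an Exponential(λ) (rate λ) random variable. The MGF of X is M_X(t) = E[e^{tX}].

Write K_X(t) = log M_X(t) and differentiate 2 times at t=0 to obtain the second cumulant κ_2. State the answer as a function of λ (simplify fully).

κ_2 = K^(2)(0) = λ^(-2)

M_X(t) = λ/(λ - t)
K_X(t) = log M_X(t) = log(λ) - log(λ - t)
K^(2)(t) = 1/(λ^2 - 2*λ*t + t^2)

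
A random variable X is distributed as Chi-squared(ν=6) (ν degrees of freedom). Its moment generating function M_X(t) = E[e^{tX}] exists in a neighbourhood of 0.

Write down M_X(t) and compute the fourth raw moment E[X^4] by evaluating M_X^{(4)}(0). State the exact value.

M_X(t) = (1 - 2*t)^(-3)
M^(4)(t) = -5760/(128*t^7 - 448*t^6 + 672*t^5 - 560*t^4 + 280*t^3 - 84*t^2 + 14*t - 1)

E[X^4] = M^(4)(0) = 5760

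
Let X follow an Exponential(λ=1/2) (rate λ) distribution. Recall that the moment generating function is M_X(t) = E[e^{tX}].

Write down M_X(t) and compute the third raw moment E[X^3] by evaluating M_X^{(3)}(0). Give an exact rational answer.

M_X(t) = 1/(2*(1/2 - t))
dM/dt = 2/(4*t^2 - 4*t + 1)
d^2M/dt^2 = -8/(8*t^3 - 12*t^2 + 6*t - 1)
d^3M/dt^3 = 48/(16*t^4 - 32*t^3 + 24*t^2 - 8*t + 1)

E[X^3] = d^3M/dt^3 |_{t=0} = 48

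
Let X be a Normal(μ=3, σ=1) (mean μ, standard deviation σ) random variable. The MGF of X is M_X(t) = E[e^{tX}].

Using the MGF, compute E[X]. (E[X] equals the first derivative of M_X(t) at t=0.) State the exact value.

M_X(t) = e^(t^2/2 + 3*t)
dM/dt = t*e^(3*t)*e^(t^2/2) + 3*e^(3*t)*e^(t^2/2)

E[X] = dM/dt |_{t=0} = 3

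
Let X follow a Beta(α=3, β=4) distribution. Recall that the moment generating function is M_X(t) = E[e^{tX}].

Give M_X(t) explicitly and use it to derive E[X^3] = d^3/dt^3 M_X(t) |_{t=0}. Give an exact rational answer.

E[X^3] = M′′′(0) = 5/42

M_X(t) = ₁F₁(3; 7; t)
M′(t) = 3*₁F₁(4; 8; t)/7
M′′(t) = 3*₁F₁(5; 9; t)/14
M′′′(t) = 5*₁F₁(6; 10; t)/42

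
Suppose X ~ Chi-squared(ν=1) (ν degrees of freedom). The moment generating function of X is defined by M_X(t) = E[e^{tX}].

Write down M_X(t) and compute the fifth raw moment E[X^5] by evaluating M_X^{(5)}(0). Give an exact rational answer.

E[X^5] = M′′′′′(0) = 945

M_X(t) = 1/√(1 - 2*t)
M′(t) = -1/(2*t*√(1 - 2*t) - √(1 - 2*t))
M′′(t) = 3/(4*t^2*√(1 - 2*t) - 4*t*√(1 - 2*t) + √(1 - 2*t))
M′′′(t) = -15/(8*t^3*√(1 - 2*t) - 12*t^2*√(1 - 2*t) + 6*t*√(1 - 2*t) - √(1 - 2*t))
M′′′′(t) = 105/(16*t^4*√(1 - 2*t) - 32*t^3*√(1 - 2*t) + 24*t^2*√(1 - 2*t) - 8*t*√(1 - 2*t) + √(1 - 2*t))
M′′′′′(t) = -945/(32*t^5*√(1 - 2*t) - 80*t^4*√(1 - 2*t) + 80*t^3*√(1 - 2*t) - 40*t^2*√(1 - 2*t) + 10*t*√(1 - 2*t) - √(1 - 2*t))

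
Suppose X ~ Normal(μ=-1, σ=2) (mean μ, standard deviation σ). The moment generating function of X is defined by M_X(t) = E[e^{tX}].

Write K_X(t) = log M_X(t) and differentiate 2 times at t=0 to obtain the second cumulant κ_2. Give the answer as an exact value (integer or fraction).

κ_2 = d^2K/dt^2 |_{t=0} = 4

M_X(t) = e^(2*t^2 - t)
K_X(t) = log M_X(t) = 2*t^2 - t
dK/dt = 4*t - 1
d^2K/dt^2 = 4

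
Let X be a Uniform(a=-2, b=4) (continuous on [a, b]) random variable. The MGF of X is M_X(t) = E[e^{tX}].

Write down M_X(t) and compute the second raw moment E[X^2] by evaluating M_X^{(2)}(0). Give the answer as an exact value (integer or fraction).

M_X(t) = (e^(4*t) - e^(-2*t))/(6*t)
D^2[M](t) = (8*t^2*e^(6*t) - 2*t^2 - 4*t*e^(6*t) - 2*t + e^(6*t) - 1)*e^(-2*t)/(3*t^3)

E[X^2] = D^2[M](0) = 4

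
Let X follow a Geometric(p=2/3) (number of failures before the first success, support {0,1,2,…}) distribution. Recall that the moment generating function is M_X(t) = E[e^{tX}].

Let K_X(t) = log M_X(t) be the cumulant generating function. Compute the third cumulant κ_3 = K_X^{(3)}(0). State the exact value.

κ_3 = D^3[K](0) = 3/2

M_X(t) = 2/(3*(1 - e^(t)/3))
K_X(t) = log M_X(t) = -log(1 - e^(t)/3) - log(3) + log(2)
D^3[K](t) = (-3*e^(2*t) - 9*e^(t))/(e^(3*t) - 9*e^(2*t) + 27*e^(t) - 27)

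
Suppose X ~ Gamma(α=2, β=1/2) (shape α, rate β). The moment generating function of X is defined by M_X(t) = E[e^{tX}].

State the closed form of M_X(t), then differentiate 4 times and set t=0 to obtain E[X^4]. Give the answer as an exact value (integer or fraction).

M_X(t) = 1/(4*(1/2 - t)^2)
M′(t) = -4/(8*t^3 - 12*t^2 + 6*t - 1)
M′′(t) = 24/(16*t^4 - 32*t^3 + 24*t^2 - 8*t + 1)
M′′′(t) = -192/(32*t^5 - 80*t^4 + 80*t^3 - 40*t^2 + 10*t - 1)
M′′′′(t) = 1920/(64*t^6 - 192*t^5 + 240*t^4 - 160*t^3 + 60*t^2 - 12*t + 1)

E[X^4] = M′′′′(0) = 1920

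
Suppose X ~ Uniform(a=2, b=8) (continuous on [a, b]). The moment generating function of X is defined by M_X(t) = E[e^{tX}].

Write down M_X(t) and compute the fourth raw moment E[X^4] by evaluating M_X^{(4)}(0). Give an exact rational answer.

E[X^4] = D^4[M](0) = 5456/5

M_X(t) = (e^(8*t) - e^(2*t))/(6*t)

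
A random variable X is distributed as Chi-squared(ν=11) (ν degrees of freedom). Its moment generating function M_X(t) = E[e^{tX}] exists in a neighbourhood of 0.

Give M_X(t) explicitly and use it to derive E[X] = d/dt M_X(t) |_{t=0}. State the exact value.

M_X(t) = (1 - 2*t)^(-11/2)
D[M](t) = 11/(64*t^6*√(1 - 2*t) - 192*t^5*√(1 - 2*t) + 240*t^4*√(1 - 2*t) - 160*t^3*√(1 - 2*t) + 60*t^2*√(1 - 2*t) - 12*t*√(1 - 2*t) + √(1 - 2*t))

E[X] = D[M](0) = 11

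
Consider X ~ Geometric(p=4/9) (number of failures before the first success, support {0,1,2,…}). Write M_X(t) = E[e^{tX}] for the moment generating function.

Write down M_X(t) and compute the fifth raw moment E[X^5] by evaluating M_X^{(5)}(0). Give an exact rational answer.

M_X(t) = 4/(9*(1 - 5*e^(t)/9))

E[X^5] = D^5[M](0) = 165535/128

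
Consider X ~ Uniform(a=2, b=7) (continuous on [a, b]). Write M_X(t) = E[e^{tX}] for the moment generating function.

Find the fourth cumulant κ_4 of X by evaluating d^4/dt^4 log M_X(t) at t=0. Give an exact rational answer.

κ_4 = K′′′′(0) = -125/24

M_X(t) = (e^(7*t) - e^(2*t))/(5*t)
K_X(t) = log M_X(t) = -log(t) + log(e^(7*t) - e^(2*t)) - log(5)
K′(t) = (7*t*e^(5*t) - 2*t - e^(5*t) + 1)/(t*e^(5*t) - t)
K′′(t) = (-25*t^2*e^(5*t) + e^(10*t) - 2*e^(5*t) + 1)/(t^2*e^(10*t) - 2*t^2*e^(5*t) + t^2)
K′′′(t) = (125*t^3*e^(10*t) + 125*t^3*e^(5*t) - 2*e^(15*t) + 6*e^(10*t) - 6*e^(5*t) + 2)/(t^3*e^(15*t) - 3*t^3*e^(10*t) + 3*t^3*e^(5*t) - t^3)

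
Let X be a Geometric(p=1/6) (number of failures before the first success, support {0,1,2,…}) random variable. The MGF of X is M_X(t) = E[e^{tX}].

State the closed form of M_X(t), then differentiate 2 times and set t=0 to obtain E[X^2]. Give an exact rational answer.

E[X^2] = M^(2)(0) = 55

M_X(t) = 1/(6*(1 - 5*e^(t)/6))
M^(2)(t) = (-25*e^(2*t) - 30*e^(t))/(125*e^(3*t) - 450*e^(2*t) + 540*e^(t) - 216)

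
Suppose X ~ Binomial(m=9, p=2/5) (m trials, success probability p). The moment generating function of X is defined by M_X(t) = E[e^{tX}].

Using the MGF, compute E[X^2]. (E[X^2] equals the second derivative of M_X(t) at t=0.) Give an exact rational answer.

E[X^2] = M^(2)(0) = 378/25

M_X(t) = (2*e^(t)/5 + 3/5)^9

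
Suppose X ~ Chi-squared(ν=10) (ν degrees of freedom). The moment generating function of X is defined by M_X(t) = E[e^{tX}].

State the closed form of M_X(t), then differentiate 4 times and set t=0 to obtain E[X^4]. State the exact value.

M_X(t) = (1 - 2*t)^(-5)
D^4[M](t) = -26880/(512*t^9 - 2304*t^8 + 4608*t^7 - 5376*t^6 + 4032*t^5 - 2016*t^4 + 672*t^3 - 144*t^2 + 18*t - 1)

E[X^4] = D^4[M](0) = 26880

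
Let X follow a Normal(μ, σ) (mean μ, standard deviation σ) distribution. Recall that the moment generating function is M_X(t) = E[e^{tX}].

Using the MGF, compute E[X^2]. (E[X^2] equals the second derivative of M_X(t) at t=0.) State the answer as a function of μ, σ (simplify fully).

M_X(t) = e^(μ*t + σ^2*t^2/2)
M^(2)(t) = μ^2*e^(μ*t)*e^(σ^2*t^2/2) + 2*μ*σ^2*t*e^(μ*t)*e^(σ^2*t^2/2) + σ^4*t^2*e^(μ*t)*e^(σ^2*t^2/2) + σ^2*e^(μ*t)*e^(σ^2*t^2/2)

E[X^2] = M^(2)(0) = μ^2 + σ^2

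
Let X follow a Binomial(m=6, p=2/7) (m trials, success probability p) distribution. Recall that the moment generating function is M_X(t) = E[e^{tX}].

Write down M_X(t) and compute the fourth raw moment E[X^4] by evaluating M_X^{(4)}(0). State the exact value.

E[X^4] = M′′′′(0) = 91356/2401

M_X(t) = (2*e^(t)/7 + 5/7)^6
M′(t) = 384*e^(6*t)/117649 + 4800*e^(5*t)/117649 + 24000*e^(4*t)/117649 + 60000*e^(3*t)/117649 + 75000*e^(2*t)/117649 + 37500*e^(t)/117649
M′′(t) = 2304*e^(6*t)/117649 + 24000*e^(5*t)/117649 + 96000*e^(4*t)/117649 + 180000*e^(3*t)/117649 + 150000*e^(2*t)/117649 + 37500*e^(t)/117649
M′′′(t) = 13824*e^(6*t)/117649 + 120000*e^(5*t)/117649 + 384000*e^(4*t)/117649 + 540000*e^(3*t)/117649 + 300000*e^(2*t)/117649 + 37500*e^(t)/117649
M′′′′(t) = 82944*e^(6*t)/117649 + 600000*e^(5*t)/117649 + 1536000*e^(4*t)/117649 + 1620000*e^(3*t)/117649 + 600000*e^(2*t)/117649 + 37500*e^(t)/117649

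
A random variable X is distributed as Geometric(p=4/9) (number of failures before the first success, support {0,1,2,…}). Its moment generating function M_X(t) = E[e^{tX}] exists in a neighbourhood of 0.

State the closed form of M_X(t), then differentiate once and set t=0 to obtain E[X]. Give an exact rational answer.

M_X(t) = 4/(9*(1 - 5*e^(t)/9))
M′(t) = 20*e^(t)/(25*e^(2*t) - 90*e^(t) + 81)

E[X] = M′(0) = 5/4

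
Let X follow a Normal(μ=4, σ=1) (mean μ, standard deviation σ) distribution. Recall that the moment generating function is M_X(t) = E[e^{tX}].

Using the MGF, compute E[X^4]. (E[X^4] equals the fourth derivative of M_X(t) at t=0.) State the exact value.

M_X(t) = e^(t^2/2 + 4*t)
dM/dt = t*e^(4*t)*e^(t^2/2) + 4*e^(4*t)*e^(t^2/2)
d^2M/dt^2 = t^2*e^(4*t)*e^(t^2/2) + 8*t*e^(4*t)*e^(t^2/2) + 17*e^(4*t)*e^(t^2/2)
d^3M/dt^3 = t^3*e^(4*t)*e^(t^2/2) + 12*t^2*e^(4*t)*e^(t^2/2) + 51*t*e^(4*t)*e^(t^2/2) + 76*e^(4*t)*e^(t^2/2)
d^4M/dt^4 = t^4*e^(4*t)*e^(t^2/2) + 16*t^3*e^(4*t)*e^(t^2/2) + 102*t^2*e^(4*t)*e^(t^2/2) + 304*t*e^(4*t)*e^(t^2/2) + 355*e^(4*t)*e^(t^2/2)

E[X^4] = d^4M/dt^4 |_{t=0} = 355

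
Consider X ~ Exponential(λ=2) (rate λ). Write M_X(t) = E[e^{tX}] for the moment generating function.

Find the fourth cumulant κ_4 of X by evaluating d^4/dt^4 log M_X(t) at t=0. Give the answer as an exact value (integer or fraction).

M_X(t) = 2/(2 - t)
K_X(t) = log M_X(t) = -log(2 - t) + log(2)
D^4[K](t) = 6/(t^4 - 8*t^3 + 24*t^2 - 32*t + 16)

κ_4 = D^4[K](0) = 3/8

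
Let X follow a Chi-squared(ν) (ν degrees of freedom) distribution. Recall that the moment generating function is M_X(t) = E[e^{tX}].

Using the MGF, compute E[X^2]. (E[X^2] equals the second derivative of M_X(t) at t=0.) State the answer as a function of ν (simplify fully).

M_X(t) = (1 - 2*t)^(-ν/2)
M′(t) = -ν/(2*t*(1 - 2*t)^(ν/2) - (1 - 2*t)^(ν/2))
M′′(t) = (ν^2 + 2*ν)/(4*t^2*(1 - 2*t)^(ν/2) - 4*t*(1 - 2*t)^(ν/2) + (1 - 2*t)^(ν/2))

E[X^2] = M′′(0) = ν*(ν + 2)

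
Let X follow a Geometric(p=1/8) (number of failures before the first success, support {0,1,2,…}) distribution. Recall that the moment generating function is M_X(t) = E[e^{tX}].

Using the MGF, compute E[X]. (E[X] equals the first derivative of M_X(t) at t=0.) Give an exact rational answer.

M_X(t) = 1/(8*(1 - 7*e^(t)/8))
D[M](t) = 7*e^(t)/(49*e^(2*t) - 112*e^(t) + 64)

E[X] = D[M](0) = 7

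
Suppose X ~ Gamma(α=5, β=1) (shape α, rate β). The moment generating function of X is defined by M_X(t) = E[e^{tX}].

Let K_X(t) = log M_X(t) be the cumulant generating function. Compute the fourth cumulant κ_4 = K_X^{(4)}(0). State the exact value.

κ_4 = D^4[K](0) = 30

M_X(t) = (1 - t)^(-5)
K_X(t) = log M_X(t) = -5*log(1 - t)
D^4[K](t) = 30/(t^4 - 4*t^3 + 6*t^2 - 4*t + 1)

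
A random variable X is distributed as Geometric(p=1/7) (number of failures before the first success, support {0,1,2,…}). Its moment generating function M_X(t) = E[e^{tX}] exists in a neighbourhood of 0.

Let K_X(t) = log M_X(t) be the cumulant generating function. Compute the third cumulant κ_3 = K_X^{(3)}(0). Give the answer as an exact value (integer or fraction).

κ_3 = K^(3)(0) = 546

M_X(t) = 1/(7*(1 - 6*e^(t)/7))
K_X(t) = log M_X(t) = -log(1 - 6*e^(t)/7) - log(7)
K^(3)(t) = (-252*e^(2*t) - 294*e^(t))/(216*e^(3*t) - 756*e^(2*t) + 882*e^(t) - 343)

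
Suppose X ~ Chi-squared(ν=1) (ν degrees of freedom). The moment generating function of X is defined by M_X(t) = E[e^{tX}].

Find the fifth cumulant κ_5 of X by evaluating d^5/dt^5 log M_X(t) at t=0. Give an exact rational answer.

κ_5 = D^5[K](0) = 384

M_X(t) = 1/√(1 - 2*t)
K_X(t) = log M_X(t) = -log(1 - 2*t)/2
D^5[K](t) = -384/(32*t^5 - 80*t^4 + 80*t^3 - 40*t^2 + 10*t - 1)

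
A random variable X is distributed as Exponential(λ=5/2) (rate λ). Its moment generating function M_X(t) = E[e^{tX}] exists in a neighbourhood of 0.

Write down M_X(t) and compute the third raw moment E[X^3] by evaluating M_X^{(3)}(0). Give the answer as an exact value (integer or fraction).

E[X^3] = M′′′(0) = 48/125

M_X(t) = 5/(2*(5/2 - t))
M′(t) = 10/(4*t^2 - 20*t + 25)
M′′(t) = -40/(8*t^3 - 60*t^2 + 150*t - 125)
M′′′(t) = 240/(16*t^4 - 160*t^3 + 600*t^2 - 1000*t + 625)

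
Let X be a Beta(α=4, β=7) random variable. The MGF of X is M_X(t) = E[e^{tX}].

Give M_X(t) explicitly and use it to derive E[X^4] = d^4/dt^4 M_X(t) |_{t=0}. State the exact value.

E[X^4] = d^4M/dt^4 |_{t=0} = 5/143

M_X(t) = ₁F₁(4; 11; t)
dM/dt = 4*₁F₁(5; 12; t)/11
d^2M/dt^2 = 5*₁F₁(6; 13; t)/33
d^3M/dt^3 = 10*₁F₁(7; 14; t)/143
d^4M/dt^4 = 5*₁F₁(8; 15; t)/143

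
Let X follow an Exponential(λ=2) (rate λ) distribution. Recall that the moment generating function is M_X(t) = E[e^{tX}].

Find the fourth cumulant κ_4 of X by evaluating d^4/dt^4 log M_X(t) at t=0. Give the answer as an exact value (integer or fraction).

M_X(t) = 2/(2 - t)
K_X(t) = log M_X(t) = -log(2 - t) + log(2)
K′(t) = -1/(t - 2)
K′′(t) = 1/(t^2 - 4*t + 4)
K′′′(t) = -2/(t^3 - 6*t^2 + 12*t - 8)
K′′′′(t) = 6/(t^4 - 8*t^3 + 24*t^2 - 32*t + 16)

κ_4 = K′′′′(0) = 3/8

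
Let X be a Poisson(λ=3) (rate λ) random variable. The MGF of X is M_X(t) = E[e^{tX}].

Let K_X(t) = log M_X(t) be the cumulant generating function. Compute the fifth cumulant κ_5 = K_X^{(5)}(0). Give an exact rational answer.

M_X(t) = e^(3*e^(t) - 3)
K_X(t) = log M_X(t) = 3*e^(t) - 3
K^(5)(t) = 3*e^(t)

κ_5 = K^(5)(0) = 3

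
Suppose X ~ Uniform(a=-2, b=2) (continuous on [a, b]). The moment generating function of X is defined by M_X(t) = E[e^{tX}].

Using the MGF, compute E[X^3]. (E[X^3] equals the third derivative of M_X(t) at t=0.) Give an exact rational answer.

M_X(t) = (e^(2*t) - e^(-2*t))/(4*t)
M^(3)(t) = (4*t^3*e^(4*t) + 4*t^3 - 6*t^2*e^(4*t) + 6*t^2 + 6*t*e^(4*t) + 6*t - 3*e^(4*t) + 3)*e^(-2*t)/(2*t^4)

E[X^3] = M^(3)(0) = 0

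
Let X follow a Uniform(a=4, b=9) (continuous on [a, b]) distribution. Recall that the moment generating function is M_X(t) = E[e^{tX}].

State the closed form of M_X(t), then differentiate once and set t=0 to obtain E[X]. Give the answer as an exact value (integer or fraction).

M_X(t) = (e^(9*t) - e^(4*t))/(5*t)
M^(1)(t) = (9*t*e^(9*t) - 4*t*e^(4*t) - e^(9*t) + e^(4*t))/(5*t^2)

E[X] = M^(1)(0) = 13/2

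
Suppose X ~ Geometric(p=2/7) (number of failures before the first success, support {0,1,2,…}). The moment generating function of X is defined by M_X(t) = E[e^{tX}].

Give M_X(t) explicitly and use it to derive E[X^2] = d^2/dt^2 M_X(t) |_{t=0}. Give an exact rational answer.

E[X^2] = M′′(0) = 15

M_X(t) = 2/(7*(1 - 5*e^(t)/7))
M′(t) = 10*e^(t)/(25*e^(2*t) - 70*e^(t) + 49)
M′′(t) = (-50*e^(2*t) - 70*e^(t))/(125*e^(3*t) - 525*e^(2*t) + 735*e^(t) - 343)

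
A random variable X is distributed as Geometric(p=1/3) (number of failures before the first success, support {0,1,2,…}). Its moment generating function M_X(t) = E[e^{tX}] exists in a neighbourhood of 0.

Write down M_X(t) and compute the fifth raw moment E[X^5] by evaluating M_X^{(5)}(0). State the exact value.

E[X^5] = D^5[M](0) = 9002

M_X(t) = 1/(3*(1 - 2*e^(t)/3))
D^5[M](t) = (32*e^(5*t) + 1248*e^(4*t) + 4752*e^(3*t) + 2808*e^(2*t) + 162*e^(t))/(64*e^(6*t) - 576*e^(5*t) + 2160*e^(4*t) - 4320*e^(3*t) + 4860*e^(2*t) - 2916*e^(t) + 729)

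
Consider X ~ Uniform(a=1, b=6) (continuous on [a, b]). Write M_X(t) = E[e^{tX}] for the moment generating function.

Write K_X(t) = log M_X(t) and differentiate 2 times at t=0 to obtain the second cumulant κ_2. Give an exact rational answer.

M_X(t) = (e^(6*t) - e^(t))/(5*t)
K_X(t) = log M_X(t) = -log(t) + log(e^(6*t) - e^(t)) - log(5)
dK/dt = (6*t*e^(5*t) - t - e^(5*t) + 1)/(t*e^(5*t) - t)
d^2K/dt^2 = (-25*t^2*e^(5*t) + e^(10*t) - 2*e^(5*t) + 1)/(t^2*e^(10*t) - 2*t^2*e^(5*t) + t^2)

κ_2 = d^2K/dt^2 |_{t=0} = 25/12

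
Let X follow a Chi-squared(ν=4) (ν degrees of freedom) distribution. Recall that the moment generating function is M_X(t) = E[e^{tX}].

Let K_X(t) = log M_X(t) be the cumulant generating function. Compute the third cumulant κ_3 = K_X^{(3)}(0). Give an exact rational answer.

κ_3 = K′′′(0) = 32

M_X(t) = (1 - 2*t)^(-2)
K_X(t) = log M_X(t) = -2*log(1 - 2*t)
K′(t) = -4/(2*t - 1)
K′′(t) = 8/(4*t^2 - 4*t + 1)
K′′′(t) = -32/(8*t^3 - 12*t^2 + 6*t - 1)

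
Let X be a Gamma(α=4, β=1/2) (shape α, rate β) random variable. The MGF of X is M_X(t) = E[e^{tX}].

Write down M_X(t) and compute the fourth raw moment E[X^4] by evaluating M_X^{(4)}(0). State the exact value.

E[X^4] = d^4M/dt^4 |_{t=0} = 13440

M_X(t) = 1/(16*(1/2 - t)^4)
dM/dt = -8/(32*t^5 - 80*t^4 + 80*t^3 - 40*t^2 + 10*t - 1)
d^2M/dt^2 = 80/(64*t^6 - 192*t^5 + 240*t^4 - 160*t^3 + 60*t^2 - 12*t + 1)
d^3M/dt^3 = -960/(128*t^7 - 448*t^6 + 672*t^5 - 560*t^4 + 280*t^3 - 84*t^2 + 14*t - 1)
d^4M/dt^4 = 13440/(256*t^8 - 1024*t^7 + 1792*t^6 - 1792*t^5 + 1120*t^4 - 448*t^3 + 112*t^2 - 16*t + 1)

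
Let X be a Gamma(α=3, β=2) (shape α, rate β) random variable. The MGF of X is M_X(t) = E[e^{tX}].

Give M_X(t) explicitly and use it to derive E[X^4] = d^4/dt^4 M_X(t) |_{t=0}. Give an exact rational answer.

M_X(t) = 8/(2 - t)^3
D^4[M](t) = -2880/(t^7 - 14*t^6 + 84*t^5 - 280*t^4 + 560*t^3 - 672*t^2 + 448*t - 128)

E[X^4] = D^4[M](0) = 45/2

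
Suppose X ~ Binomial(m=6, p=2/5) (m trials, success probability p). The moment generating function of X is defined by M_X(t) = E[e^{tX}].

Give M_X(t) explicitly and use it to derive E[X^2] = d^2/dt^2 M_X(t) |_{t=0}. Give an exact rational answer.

M_X(t) = (2*e^(t)/5 + 3/5)^6
M′(t) = 384*e^(6*t)/15625 + 576*e^(5*t)/3125 + 1728*e^(4*t)/3125 + 2592*e^(3*t)/3125 + 1944*e^(2*t)/3125 + 2916*e^(t)/15625
M′′(t) = 2304*e^(6*t)/15625 + 576*e^(5*t)/625 + 6912*e^(4*t)/3125 + 7776*e^(3*t)/3125 + 3888*e^(2*t)/3125 + 2916*e^(t)/15625

E[X^2] = M′′(0) = 36/5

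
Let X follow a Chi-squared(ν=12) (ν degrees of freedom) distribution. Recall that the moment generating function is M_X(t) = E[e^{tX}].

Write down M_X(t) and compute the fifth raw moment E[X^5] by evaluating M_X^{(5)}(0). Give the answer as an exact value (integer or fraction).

M_X(t) = (1 - 2*t)^(-6)
M′(t) = -12/(128*t^7 - 448*t^6 + 672*t^5 - 560*t^4 + 280*t^3 - 84*t^2 + 14*t - 1)
M′′(t) = 168/(256*t^8 - 1024*t^7 + 1792*t^6 - 1792*t^5 + 1120*t^4 - 448*t^3 + 112*t^2 - 16*t + 1)
M′′′(t) = -2688/(512*t^9 - 2304*t^8 + 4608*t^7 - 5376*t^6 + 4032*t^5 - 2016*t^4 + 672*t^3 - 144*t^2 + 18*t - 1)
M′′′′(t) = 48384/(1024*t^10 - 5120*t^9 + 11520*t^8 - 15360*t^7 + 13440*t^6 - 8064*t^5 + 3360*t^4 - 960*t^3 + 180*t^2 - 20*t + 1)
M′′′′′(t) = -967680/(2048*t^11 - 11264*t^10 + 28160*t^9 - 42240*t^8 + 42240*t^7 - 29568*t^6 + 14784*t^5 - 5280*t^4 + 1320*t^3 - 220*t^2 + 22*t - 1)

E[X^5] = M′′′′′(0) = 967680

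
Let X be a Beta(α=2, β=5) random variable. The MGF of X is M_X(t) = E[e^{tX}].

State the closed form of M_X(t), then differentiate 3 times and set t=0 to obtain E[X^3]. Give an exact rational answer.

M_X(t) = ₁F₁(2; 7; t)
dM/dt = 2*₁F₁(3; 8; t)/7
d^2M/dt^2 = 3*₁F₁(4; 9; t)/28
d^3M/dt^3 = ₁F₁(5; 10; t)/21

E[X^3] = d^3M/dt^3 |_{t=0} = 1/21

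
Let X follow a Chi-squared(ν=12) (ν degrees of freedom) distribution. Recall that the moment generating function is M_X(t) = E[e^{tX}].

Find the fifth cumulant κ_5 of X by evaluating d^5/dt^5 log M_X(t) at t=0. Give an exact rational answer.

M_X(t) = (1 - 2*t)^(-6)
K_X(t) = log M_X(t) = -6*log(1 - 2*t)
K^(5)(t) = -4608/(32*t^5 - 80*t^4 + 80*t^3 - 40*t^2 + 10*t - 1)

κ_5 = K^(5)(0) = 4608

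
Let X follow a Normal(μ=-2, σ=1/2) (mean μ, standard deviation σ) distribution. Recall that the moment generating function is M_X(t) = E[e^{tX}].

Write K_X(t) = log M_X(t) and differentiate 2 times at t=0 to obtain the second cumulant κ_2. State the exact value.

M_X(t) = e^(t^2/8 - 2*t)
K_X(t) = log M_X(t) = t^2/8 - 2*t
dK/dt = t/4 - 2
d^2K/dt^2 = 1/4

κ_2 = d^2K/dt^2 |_{t=0} = 1/4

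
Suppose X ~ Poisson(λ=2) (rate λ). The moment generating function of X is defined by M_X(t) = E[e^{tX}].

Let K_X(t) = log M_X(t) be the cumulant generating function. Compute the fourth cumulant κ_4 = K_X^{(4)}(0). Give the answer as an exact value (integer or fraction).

κ_4 = D^4[K](0) = 2

M_X(t) = e^(2*e^(t) - 2)
K_X(t) = log M_X(t) = 2*e^(t) - 2
D^4[K](t) = 2*e^(t)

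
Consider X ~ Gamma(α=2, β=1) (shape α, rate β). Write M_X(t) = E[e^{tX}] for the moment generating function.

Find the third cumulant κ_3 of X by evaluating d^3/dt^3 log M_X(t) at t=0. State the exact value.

M_X(t) = (1 - t)^(-2)
K_X(t) = log M_X(t) = -2*log(1 - t)
K^(3)(t) = -4/(t^3 - 3*t^2 + 3*t - 1)

κ_3 = K^(3)(0) = 4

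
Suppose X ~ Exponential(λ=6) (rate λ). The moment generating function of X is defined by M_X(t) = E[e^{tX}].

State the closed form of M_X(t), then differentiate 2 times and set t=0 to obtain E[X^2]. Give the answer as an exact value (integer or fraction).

M_X(t) = 6/(6 - t)
M′(t) = 6/(t^2 - 12*t + 36)
M′′(t) = -12/(t^3 - 18*t^2 + 108*t - 216)

E[X^2] = M′′(0) = 1/18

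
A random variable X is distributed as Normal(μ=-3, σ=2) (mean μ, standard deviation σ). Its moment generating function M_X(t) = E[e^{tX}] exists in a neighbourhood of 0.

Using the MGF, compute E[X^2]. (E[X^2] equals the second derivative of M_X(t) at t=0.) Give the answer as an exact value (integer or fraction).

E[X^2] = M′′(0) = 13

M_X(t) = e^(2*t^2 - 3*t)
M′(t) = 4*t*e^(-3*t)*e^(2*t^2) - 3*e^(-3*t)*e^(2*t^2)
M′′(t) = (16*t^2*e^(2*t^2) - 24*t*e^(2*t^2) + 13*e^(2*t^2))*e^(-3*t)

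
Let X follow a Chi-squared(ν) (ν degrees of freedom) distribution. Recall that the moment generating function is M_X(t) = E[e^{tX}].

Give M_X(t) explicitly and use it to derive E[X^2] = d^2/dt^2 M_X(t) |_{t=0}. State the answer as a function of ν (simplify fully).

E[X^2] = D^2[M](0) = ν*(ν + 2)

M_X(t) = (1 - 2*t)^(-ν/2)
D^2[M](t) = (ν^2 + 2*ν)/(4*t^2*(1 - 2*t)^(ν/2) - 4*t*(1 - 2*t)^(ν/2) + (1 - 2*t)^(ν/2))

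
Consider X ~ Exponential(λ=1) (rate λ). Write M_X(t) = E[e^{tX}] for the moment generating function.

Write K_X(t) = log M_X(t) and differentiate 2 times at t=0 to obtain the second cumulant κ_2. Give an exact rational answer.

M_X(t) = 1/(1 - t)
K_X(t) = log M_X(t) = -log(1 - t)
K′(t) = -1/(t - 1)
K′′(t) = 1/(t^2 - 2*t + 1)

κ_2 = K′′(0) = 1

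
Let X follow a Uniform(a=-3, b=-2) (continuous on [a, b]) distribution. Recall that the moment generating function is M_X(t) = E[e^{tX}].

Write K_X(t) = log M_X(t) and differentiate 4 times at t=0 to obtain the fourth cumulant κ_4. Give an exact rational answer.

κ_4 = K^(4)(0) = -1/120

M_X(t) = (e^(-2*t) - e^(-3*t))/t
K_X(t) = log M_X(t) = -log(t) + log(e^(-2*t) - e^(-3*t))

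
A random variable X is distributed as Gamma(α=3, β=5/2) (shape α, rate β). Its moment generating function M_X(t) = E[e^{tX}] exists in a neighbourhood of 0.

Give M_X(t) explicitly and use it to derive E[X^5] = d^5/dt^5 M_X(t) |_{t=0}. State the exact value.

E[X^5] = D^5[M](0) = 16128/625

M_X(t) = 125/(8*(5/2 - t)^3)
D^5[M](t) = 10080000/(256*t^8 - 5120*t^7 + 44800*t^6 - 224000*t^5 + 700000*t^4 - 1400000*t^3 + 1750000*t^2 - 1250000*t + 390625)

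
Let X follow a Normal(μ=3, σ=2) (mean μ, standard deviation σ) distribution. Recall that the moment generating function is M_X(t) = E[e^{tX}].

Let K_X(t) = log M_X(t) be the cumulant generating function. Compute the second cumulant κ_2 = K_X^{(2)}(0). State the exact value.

κ_2 = K^(2)(0) = 4

M_X(t) = e^(2*t^2 + 3*t)
K_X(t) = log M_X(t) = 2*t^2 + 3*t
K^(2)(t) = 4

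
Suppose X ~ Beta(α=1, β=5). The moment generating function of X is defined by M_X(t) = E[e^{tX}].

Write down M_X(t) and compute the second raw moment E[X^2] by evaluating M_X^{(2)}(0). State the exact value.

E[X^2] = M^(2)(0) = 1/21

M_X(t) = ₁F₁(1; 6; t)
M^(2)(t) = ₁F₁(3; 8; t)/21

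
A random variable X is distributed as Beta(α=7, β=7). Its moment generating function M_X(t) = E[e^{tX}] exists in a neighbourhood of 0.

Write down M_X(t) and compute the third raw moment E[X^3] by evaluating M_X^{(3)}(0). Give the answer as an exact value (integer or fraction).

E[X^3] = d^3M/dt^3 |_{t=0} = 3/20

M_X(t) = ₁F₁(7; 14; t)
dM/dt = ₁F₁(8; 15; t)/2
d^2M/dt^2 = 4*₁F₁(9; 16; t)/15
d^3M/dt^3 = 3*₁F₁(10; 17; t)/20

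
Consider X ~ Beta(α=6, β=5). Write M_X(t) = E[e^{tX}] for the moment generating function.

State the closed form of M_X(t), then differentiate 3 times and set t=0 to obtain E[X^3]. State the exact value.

M_X(t) = ₁F₁(6; 11; t)
D^3[M](t) = 28*₁F₁(9; 14; t)/143

E[X^3] = D^3[M](0) = 28/143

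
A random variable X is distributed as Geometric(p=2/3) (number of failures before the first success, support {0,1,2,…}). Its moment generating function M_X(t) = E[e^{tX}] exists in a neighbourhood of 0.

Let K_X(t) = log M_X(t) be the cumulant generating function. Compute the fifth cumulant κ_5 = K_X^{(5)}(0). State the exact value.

M_X(t) = 2/(3*(1 - e^(t)/3))
K_X(t) = log M_X(t) = -log(1 - e^(t)/3) - log(3) + log(2)
K^(5)(t) = (-3*e^(4*t) - 99*e^(3*t) - 297*e^(2*t) - 81*e^(t))/(e^(5*t) - 15*e^(4*t) + 90*e^(3*t) - 270*e^(2*t) + 405*e^(t) - 243)

κ_5 = K^(5)(0) = 15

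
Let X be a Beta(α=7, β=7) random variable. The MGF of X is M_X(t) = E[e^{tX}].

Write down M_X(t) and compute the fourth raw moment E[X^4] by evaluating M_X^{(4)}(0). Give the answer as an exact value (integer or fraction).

M_X(t) = ₁F₁(7; 14; t)
D^4[M](t) = 3*₁F₁(11; 18; t)/34

E[X^4] = D^4[M](0) = 3/34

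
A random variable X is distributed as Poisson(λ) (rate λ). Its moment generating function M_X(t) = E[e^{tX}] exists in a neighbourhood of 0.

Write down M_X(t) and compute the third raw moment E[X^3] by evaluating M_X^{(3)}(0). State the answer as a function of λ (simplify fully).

M_X(t) = e^(λ*(e^(t) - 1))
dM/dt = λ*e^(-λ)*e^(t)*e^(λ*e^(t))
d^2M/dt^2 = (λ^2*e^(2*t)*e^(λ*e^(t)) + λ*e^(t)*e^(λ*e^(t)))*e^(-λ)
d^3M/dt^3 = (λ^3*e^(3*t)*e^(λ*e^(t)) + 3*λ^2*e^(2*t)*e^(λ*e^(t)) + λ*e^(t)*e^(λ*e^(t)))*e^(-λ)

E[X^3] = d^3M/dt^3 |_{t=0} = λ*(λ^2 + 3*λ + 1)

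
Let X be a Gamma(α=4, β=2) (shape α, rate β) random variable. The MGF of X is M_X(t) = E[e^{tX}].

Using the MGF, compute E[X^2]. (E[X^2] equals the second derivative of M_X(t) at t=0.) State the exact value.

E[X^2] = D^2[M](0) = 5

M_X(t) = 16/(2 - t)^4
D^2[M](t) = 320/(t^6 - 12*t^5 + 60*t^4 - 160*t^3 + 240*t^2 - 192*t + 64)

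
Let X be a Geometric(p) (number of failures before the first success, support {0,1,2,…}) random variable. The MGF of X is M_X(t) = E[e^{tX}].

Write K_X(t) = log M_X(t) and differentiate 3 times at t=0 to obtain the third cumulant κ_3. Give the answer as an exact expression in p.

M_X(t) = p/(-(1 - p)*e^(t) + 1)
K_X(t) = log M_X(t) = log(p) - log(-(1 - p)*e^(t) + 1)

κ_3 = K^(3)(0) = (p^2 - 3*p + 2)/p^3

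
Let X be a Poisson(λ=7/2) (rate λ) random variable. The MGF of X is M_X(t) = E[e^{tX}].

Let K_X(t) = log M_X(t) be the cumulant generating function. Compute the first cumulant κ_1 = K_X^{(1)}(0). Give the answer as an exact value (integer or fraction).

κ_1 = D[K](0) = 7/2

M_X(t) = e^(7*e^(t)/2 - 7/2)
K_X(t) = log M_X(t) = 7*e^(t)/2 - 7/2
D[K](t) = 7*e^(t)/2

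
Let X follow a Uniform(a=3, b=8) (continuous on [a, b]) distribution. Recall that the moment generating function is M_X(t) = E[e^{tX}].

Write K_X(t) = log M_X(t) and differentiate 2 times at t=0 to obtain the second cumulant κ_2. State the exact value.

M_X(t) = (e^(8*t) - e^(3*t))/(5*t)
K_X(t) = log M_X(t) = -log(t) + log(e^(8*t) - e^(3*t)) - log(5)
K′(t) = (8*t*e^(5*t) - 3*t - e^(5*t) + 1)/(t*e^(5*t) - t)
K′′(t) = (-25*t^2*e^(5*t) + e^(10*t) - 2*e^(5*t) + 1)/(t^2*e^(10*t) - 2*t^2*e^(5*t) + t^2)

κ_2 = K′′(0) = 25/12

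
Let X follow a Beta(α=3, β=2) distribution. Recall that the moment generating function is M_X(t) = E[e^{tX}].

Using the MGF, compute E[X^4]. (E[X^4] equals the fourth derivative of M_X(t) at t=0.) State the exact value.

M_X(t) = ₁F₁(3; 5; t)
M^(4)(t) = 3*₁F₁(7; 9; t)/14

E[X^4] = M^(4)(0) = 3/14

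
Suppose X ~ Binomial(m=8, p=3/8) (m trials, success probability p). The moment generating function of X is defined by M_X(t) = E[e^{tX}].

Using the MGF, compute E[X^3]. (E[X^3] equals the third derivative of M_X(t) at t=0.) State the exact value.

E[X^3] = D^3[M](0) = 1419/32

M_X(t) = (3*e^(t)/8 + 5/8)^8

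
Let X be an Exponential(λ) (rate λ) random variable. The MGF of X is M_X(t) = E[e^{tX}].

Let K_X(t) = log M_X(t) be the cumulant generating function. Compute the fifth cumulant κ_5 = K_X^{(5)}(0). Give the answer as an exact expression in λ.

M_X(t) = λ/(λ - t)
K_X(t) = log M_X(t) = log(λ) - log(λ - t)
D^5[K](t) = -24/(-λ^5 + 5*λ^4*t - 10*λ^3*t^2 + 10*λ^2*t^3 - 5*λ*t^4 + t^5)

κ_5 = D^5[K](0) = 24/λ^5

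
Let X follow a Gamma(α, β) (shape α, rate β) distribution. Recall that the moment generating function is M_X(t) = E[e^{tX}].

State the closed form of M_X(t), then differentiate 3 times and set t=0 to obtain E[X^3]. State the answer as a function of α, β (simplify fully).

M_X(t) = (β/(β - t))^α
M^(3)(t) = (-α^3*β^α*(1/(β - t))^α - 3*α^2*β^α*(1/(β - t))^α - 2*α*β^α*(1/(β - t))^α)/(-β^3 + 3*β^2*t - 3*β*t^2 + t^3)

E[X^3] = M^(3)(0) = α*(α^2 + 3*α + 2)/β^3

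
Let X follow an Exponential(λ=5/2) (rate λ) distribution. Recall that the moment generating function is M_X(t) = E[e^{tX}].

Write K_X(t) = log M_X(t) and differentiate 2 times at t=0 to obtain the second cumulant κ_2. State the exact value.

M_X(t) = 5/(2*(5/2 - t))
K_X(t) = log M_X(t) = -log(5/2 - t) - log(2) + log(5)
K′(t) = -2/(2*t - 5)
K′′(t) = 4/(4*t^2 - 20*t + 25)

κ_2 = K′′(0) = 4/25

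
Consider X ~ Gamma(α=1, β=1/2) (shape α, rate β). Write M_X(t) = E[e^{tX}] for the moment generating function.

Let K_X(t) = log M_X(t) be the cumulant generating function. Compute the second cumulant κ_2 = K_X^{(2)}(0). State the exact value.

M_X(t) = 1/(2*(1/2 - t))
K_X(t) = log M_X(t) = -log(1/2 - t) - log(2)
K′(t) = -2/(2*t - 1)
K′′(t) = 4/(4*t^2 - 4*t + 1)

κ_2 = K′′(0) = 4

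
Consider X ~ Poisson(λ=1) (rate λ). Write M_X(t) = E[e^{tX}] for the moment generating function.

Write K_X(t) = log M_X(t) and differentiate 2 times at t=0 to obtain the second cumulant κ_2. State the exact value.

κ_2 = K^(2)(0) = 1

M_X(t) = e^(e^(t) - 1)
K_X(t) = log M_X(t) = e^(t) - 1
K^(2)(t) = e^(t)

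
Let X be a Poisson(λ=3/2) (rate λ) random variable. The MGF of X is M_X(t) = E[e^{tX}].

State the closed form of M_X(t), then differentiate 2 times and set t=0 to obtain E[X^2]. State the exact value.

E[X^2] = d^2M/dt^2 |_{t=0} = 15/4

M_X(t) = e^(3*e^(t)/2 - 3/2)
dM/dt = 3*e^(-3/2)*e^(t)*e^(3*e^(t)/2)/2
d^2M/dt^2 = (9*e^(2*t)*e^(3*e^(t)/2) + 6*e^(t)*e^(3*e^(t)/2))*e^(-3/2)/4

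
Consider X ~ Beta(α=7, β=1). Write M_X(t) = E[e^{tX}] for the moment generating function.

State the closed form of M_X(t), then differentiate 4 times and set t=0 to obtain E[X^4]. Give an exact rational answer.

M_X(t) = ₁F₁(7; 8; t)
D^4[M](t) = 7*₁F₁(11; 12; t)/11

E[X^4] = D^4[M](0) = 7/11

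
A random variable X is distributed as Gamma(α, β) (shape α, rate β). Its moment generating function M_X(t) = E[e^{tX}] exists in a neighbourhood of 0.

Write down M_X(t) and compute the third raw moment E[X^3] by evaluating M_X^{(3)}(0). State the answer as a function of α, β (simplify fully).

E[X^3] = D^3[M](0) = α*(α^2 + 3*α + 2)/β^3

M_X(t) = (β/(β - t))^α
D^3[M](t) = (-α^3*β^α*(1/(β - t))^α - 3*α^2*β^α*(1/(β - t))^α - 2*α*β^α*(1/(β - t))^α)/(-β^3 + 3*β^2*t - 3*β*t^2 + t^3)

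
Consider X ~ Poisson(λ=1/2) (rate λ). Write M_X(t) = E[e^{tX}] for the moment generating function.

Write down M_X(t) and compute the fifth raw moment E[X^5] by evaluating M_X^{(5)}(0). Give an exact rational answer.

E[X^5] = M^(5)(0) = 257/32

M_X(t) = e^(e^(t)/2 - 1/2)
M^(5)(t) = (e^(5*t)*e^(e^(t)/2) + 20*e^(4*t)*e^(e^(t)/2) + 100*e^(3*t)*e^(e^(t)/2) + 120*e^(2*t)*e^(e^(t)/2) + 16*e^(t)*e^(e^(t)/2))*e^(-1/2)/32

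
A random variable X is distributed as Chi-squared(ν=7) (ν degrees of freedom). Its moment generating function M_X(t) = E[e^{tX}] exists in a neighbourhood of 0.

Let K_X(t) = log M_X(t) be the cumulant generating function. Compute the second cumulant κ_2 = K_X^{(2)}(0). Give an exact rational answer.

κ_2 = D^2[K](0) = 14

M_X(t) = (1 - 2*t)^(-7/2)
K_X(t) = log M_X(t) = -7*log(1 - 2*t)/2
D^2[K](t) = 14/(4*t^2 - 4*t + 1)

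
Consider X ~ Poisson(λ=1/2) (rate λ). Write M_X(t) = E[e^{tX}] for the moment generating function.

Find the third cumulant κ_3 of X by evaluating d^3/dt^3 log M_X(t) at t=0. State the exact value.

κ_3 = D^3[K](0) = 1/2

M_X(t) = e^(e^(t)/2 - 1/2)
K_X(t) = log M_X(t) = e^(t)/2 - 1/2
D^3[K](t) = e^(t)/2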